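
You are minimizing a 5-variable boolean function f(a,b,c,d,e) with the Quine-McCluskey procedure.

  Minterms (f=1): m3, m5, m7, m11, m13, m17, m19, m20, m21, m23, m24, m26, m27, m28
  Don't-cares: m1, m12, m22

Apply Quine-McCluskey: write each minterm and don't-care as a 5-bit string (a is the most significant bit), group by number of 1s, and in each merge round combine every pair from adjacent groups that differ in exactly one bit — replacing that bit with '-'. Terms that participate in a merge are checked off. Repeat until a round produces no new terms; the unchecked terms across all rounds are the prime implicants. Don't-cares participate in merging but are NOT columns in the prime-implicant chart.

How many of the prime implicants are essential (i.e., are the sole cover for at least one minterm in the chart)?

2

size-2^0 implicants → 00001(✓)  00011(✓)  00101(✓)  00111(✓)  01011(✓)  01100(✓)  01101(✓)  10001(✓)  10011(✓)  10100(✓)  10101(✓)  10110(✓)  10111(✓)  11000(✓)  11010(✓)  11011(✓)  11100(✓)
size-2^1 implicants → -0001(✓)  -0011(✓)  -0101(✓)  -0111(✓)  -1011(✓)  -1100  0-011(✓)  0-101  00-01(✓)  00-11(✓)  000-1(✓)  001-1(✓)  0110-  1-011(✓)  1-100  10-01(✓)  10-11(✓)  100-1(✓)  101-0(✓)  101-1(✓)  1010-(✓)  1011-(✓)  11-00  110-0  1101-
size-2^2 implicants → --011  -0-01(✓)  -0-11(✓)  -00-1(✓)  -01-1(✓)  00--1(✓)  10--1(✓)  101--
size-2^3 implicants → -0--1
Unchecked terms (primes): --011, -0--1, -1100, 0-101, 0110-, 1-100, 101--, 11-00, 110-0, 1101-
Minterm coverage:
  m3 ⊆ --011,-0--1
  m5 ⊆ -0--1,0-101
  m7 ⊆ -0--1 [E]
  m11 ⊆ --011 [E]
  m13 ⊆ 0-101,0110-
  m17 ⊆ -0--1 [E]
  m19 ⊆ --011,-0--1
  m20 ⊆ 1-100,101--
  m21 ⊆ -0--1,101--
  m23 ⊆ -0--1,101--
  m24 ⊆ 11-00,110-0
  m26 ⊆ 110-0,1101-
  m27 ⊆ --011,1101-
  m28 ⊆ -1100,1-100,11-00
E = {--011, -0--1}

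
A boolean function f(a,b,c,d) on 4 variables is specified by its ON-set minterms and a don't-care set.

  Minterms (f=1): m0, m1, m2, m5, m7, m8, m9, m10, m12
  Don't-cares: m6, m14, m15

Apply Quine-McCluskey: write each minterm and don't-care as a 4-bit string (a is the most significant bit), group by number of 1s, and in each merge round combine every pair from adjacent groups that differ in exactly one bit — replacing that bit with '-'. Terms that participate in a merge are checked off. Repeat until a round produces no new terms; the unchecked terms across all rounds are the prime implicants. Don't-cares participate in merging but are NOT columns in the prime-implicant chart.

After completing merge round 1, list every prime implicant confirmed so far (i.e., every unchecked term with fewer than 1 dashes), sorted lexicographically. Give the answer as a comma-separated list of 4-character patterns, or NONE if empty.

NONE

Round 0: 0000✓ 0001✓ 0010✓ 0101✓ 0110✓ 0111✓ 1000✓ 1001✓ 1010✓ 1100✓ 1110✓ 1111✓
Round 1: -000✓ -001✓ -010✓ -110✓ -111✓ 0-01 0-10✓ 00-0✓ 000-✓ 01-1 011-✓ 1-00✓ 1-10✓ 10-0✓ 100-✓ 11-0✓ 111-✓
Round 2: --10 -0-0 -00- -11- 1--0
PIs = {--10, -0-0, -00-, -11-, 0-01, 01-1, 1--0}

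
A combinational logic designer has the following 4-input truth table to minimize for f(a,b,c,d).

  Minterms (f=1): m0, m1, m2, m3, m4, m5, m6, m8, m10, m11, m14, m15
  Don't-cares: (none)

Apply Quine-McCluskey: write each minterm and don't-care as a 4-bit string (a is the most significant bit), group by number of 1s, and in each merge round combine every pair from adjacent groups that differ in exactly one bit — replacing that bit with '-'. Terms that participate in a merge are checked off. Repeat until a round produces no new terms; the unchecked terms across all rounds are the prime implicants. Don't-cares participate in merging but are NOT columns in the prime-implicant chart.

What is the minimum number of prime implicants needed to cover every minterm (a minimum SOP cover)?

size-2^0 implicants → 0000(✓)  0001(✓)  0010(✓)  0011(✓)  0100(✓)  0101(✓)  0110(✓)  1000(✓)  1010(✓)  1011(✓)  1110(✓)  1111(✓)
size-2^1 implicants → -000(✓)  -010(✓)  -011(✓)  -110(✓)  0-00(✓)  0-01(✓)  0-10(✓)  00-0(✓)  00-1(✓)  000-(✓)  001-(✓)  01-0(✓)  010-(✓)  1-10(✓)  1-11(✓)  10-0(✓)  101-(✓)  111-(✓)
size-2^2 implicants → --10  -0-0  -01-  0--0  0-0-  00--  1-1-
Unchecked terms (primes): --10, -0-0, -01-, 0--0, 0-0-, 00--, 1-1-
Minterm coverage:
  m0 ⊆ -0-0,0--0,0-0-,00--
  m1 ⊆ 0-0-,00--
  m2 ⊆ --10,-0-0,-01-,0--0,00--
  m3 ⊆ -01-,00--
  m4 ⊆ 0--0,0-0-
  m5 ⊆ 0-0- [E]
  m6 ⊆ --10,0--0
  m8 ⊆ -0-0 [E]
  m10 ⊆ --10,-0-0,-01-,1-1-
  m11 ⊆ -01-,1-1-
  m14 ⊆ --10,1-1-
  m15 ⊆ 1-1- [E]
E = {-0-0, 0-0-, 1-1-}
Petrick residual → --10, -01-
Cover = cd' + b'd' + b'c + a'c' + ac  |cover|=5

5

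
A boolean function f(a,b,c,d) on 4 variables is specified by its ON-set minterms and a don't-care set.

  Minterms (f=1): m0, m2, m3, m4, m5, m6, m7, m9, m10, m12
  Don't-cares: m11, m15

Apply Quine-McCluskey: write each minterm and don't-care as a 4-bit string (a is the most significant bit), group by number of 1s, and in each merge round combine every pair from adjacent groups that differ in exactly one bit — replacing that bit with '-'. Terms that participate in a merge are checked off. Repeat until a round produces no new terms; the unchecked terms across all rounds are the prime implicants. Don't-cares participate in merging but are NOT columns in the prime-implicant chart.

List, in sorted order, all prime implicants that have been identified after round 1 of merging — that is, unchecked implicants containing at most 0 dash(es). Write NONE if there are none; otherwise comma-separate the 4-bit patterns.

size-2^0 implicants → 0000(✓)  0010(✓)  0011(✓)  0100(✓)  0101(✓)  0110(✓)  0111(✓)  1001(✓)  1010(✓)  1011(✓)  1100(✓)  1111(✓)
size-2^1 implicants → -010(✓)  -011(✓)  -100  -111(✓)  0-00(✓)  0-10(✓)  0-11(✓)  00-0(✓)  001-(✓)  01-0(✓)  01-1(✓)  010-(✓)  011-(✓)  1-11(✓)  10-1  101-(✓)
size-2^2 implicants → --11  -01-  0--0  0-1-  01--
Unchecked terms (primes): --11, -01-, -100, 0--0, 0-1-, 01--, 10-1

NONE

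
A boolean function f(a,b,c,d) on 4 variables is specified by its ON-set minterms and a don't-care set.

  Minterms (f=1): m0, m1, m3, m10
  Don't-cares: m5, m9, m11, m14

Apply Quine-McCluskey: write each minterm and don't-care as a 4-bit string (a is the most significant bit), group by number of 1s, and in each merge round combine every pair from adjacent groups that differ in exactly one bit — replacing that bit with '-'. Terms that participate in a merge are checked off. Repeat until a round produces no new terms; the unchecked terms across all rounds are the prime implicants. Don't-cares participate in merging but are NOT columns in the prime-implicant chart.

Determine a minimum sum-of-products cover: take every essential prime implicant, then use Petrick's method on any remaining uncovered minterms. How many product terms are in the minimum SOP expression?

Round 0: 0000✓ 0001✓ 0011✓ 0101✓ 1001✓ 1010✓ 1011✓ 1110✓
Round 1: -001✓ -011✓ 0-01 00-1✓ 000- 1-10 10-1✓ 101-
Round 2: -0-1
PIs = {-0-1, 0-01, 000-, 1-10, 101-}
Coverage chart:
  m0: 000- ←essential
  m1: -0-1,0-01,000-
  m3: -0-1 ←essential
  m10: 1-10,101-
Essential: -0-1, 000-
Petrick residual → 1-10
Min cover (3 terms): b'd + a'b'c' + acd'

3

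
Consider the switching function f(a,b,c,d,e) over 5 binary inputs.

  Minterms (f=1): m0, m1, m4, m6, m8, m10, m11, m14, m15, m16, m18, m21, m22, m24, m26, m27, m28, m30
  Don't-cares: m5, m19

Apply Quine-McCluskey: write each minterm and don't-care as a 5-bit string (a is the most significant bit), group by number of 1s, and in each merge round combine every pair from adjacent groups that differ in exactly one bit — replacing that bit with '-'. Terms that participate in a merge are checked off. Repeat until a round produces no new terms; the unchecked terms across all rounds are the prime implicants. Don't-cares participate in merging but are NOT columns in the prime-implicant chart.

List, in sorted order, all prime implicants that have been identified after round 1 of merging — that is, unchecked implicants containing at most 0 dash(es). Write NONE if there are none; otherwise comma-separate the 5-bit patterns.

size-2^0 implicants → 00000(✓)  00001(✓)  00100(✓)  00101(✓)  00110(✓)  01000(✓)  01010(✓)  01011(✓)  01110(✓)  01111(✓)  10000(✓)  10010(✓)  10011(✓)  10101(✓)  10110(✓)  11000(✓)  11010(✓)  11011(✓)  11100(✓)  11110(✓)
size-2^1 implicants → -0000(✓)  -0101  -0110(✓)  -1000(✓)  -1010(✓)  -1011(✓)  -1110(✓)  0-000(✓)  0-110(✓)  00-00(✓)  00-01(✓)  0000-(✓)  001-0  0010-(✓)  01-10(✓)  01-11(✓)  010-0(✓)  0101-(✓)  0111-(✓)  1-000(✓)  1-010(✓)  1-011(✓)  1-110(✓)  10-10(✓)  100-0(✓)  1001-(✓)  11-00(✓)  11-10(✓)  110-0(✓)  1101-(✓)  111-0(✓)
size-2^2 implicants → --000  --110  -1-10  -10-0  -101-  00-0-  01-1-  1--10  1-0-0  1-01-  11--0
Unchecked terms (primes): --000, --110, -0101, -1-10, -10-0, -101-, 00-0-, 001-0, 01-1-, 1--10, 1-0-0, 1-01-, 11--0

NONE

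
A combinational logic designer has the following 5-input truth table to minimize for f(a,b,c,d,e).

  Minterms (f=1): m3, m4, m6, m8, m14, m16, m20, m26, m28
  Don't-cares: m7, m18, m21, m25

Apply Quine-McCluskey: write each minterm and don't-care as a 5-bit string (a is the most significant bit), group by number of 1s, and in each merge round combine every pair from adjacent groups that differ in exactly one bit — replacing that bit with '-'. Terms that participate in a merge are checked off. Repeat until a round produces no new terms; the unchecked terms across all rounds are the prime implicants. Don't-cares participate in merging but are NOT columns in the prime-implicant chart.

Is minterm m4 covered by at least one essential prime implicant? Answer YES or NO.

NO

size-2^0 implicants → 00011(✓)  00100(✓)  00110(✓)  00111(✓)  01000  01110(✓)  10000(✓)  10010(✓)  10100(✓)  10101(✓)  11001  11010(✓)  11100(✓)
size-2^1 implicants → -0100  0-110  00-11  001-0  0011-  1-010  1-100  10-00  100-0  1010-
Unchecked terms (primes): -0100, 0-110, 00-11, 001-0, 0011-, 01000, 1-010, 1-100, 10-00, 100-0, 1010-, 11001
Minterm coverage:
  m3 ⊆ 00-11 [E]
  m4 ⊆ -0100,001-0
  m6 ⊆ 0-110,001-0,0011-
  m8 ⊆ 01000 [E]
  m14 ⊆ 0-110 [E]
  m16 ⊆ 10-00,100-0
  m20 ⊆ -0100,1-100,10-00,1010-
  m26 ⊆ 1-010 [E]
  m28 ⊆ 1-100 [E]
E = {0-110, 00-11, 01000, 1-010, 1-100}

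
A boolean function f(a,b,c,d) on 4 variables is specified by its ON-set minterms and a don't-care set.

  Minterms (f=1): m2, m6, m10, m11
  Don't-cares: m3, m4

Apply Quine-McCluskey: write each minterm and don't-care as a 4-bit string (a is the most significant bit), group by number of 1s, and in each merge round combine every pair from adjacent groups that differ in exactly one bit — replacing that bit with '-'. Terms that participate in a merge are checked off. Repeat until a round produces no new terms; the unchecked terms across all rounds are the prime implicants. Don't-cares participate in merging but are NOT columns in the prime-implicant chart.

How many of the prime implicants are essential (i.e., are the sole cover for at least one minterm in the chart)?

size-2^0 implicants → 0010(✓)  0011(✓)  0100(✓)  0110(✓)  1010(✓)  1011(✓)
size-2^1 implicants → -010(✓)  -011(✓)  0-10  001-(✓)  01-0  101-(✓)
size-2^2 implicants → -01-
Unchecked terms (primes): -01-, 0-10, 01-0
Minterm coverage:
  m2 ⊆ -01-,0-10
  m6 ⊆ 0-10,01-0
  m10 ⊆ -01- [E]
  m11 ⊆ -01- [E]
E = {-01-}

1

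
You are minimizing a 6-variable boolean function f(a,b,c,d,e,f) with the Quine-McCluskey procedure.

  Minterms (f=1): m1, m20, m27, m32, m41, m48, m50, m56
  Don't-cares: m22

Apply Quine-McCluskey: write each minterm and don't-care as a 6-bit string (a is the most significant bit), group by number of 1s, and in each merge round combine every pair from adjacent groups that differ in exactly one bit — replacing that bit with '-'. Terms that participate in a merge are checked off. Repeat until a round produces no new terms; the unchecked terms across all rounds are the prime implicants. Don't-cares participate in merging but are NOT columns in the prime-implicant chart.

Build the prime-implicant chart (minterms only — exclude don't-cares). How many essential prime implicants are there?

7

size-2^0 implicants → 000001  010100(✓)  010110(✓)  011011  100000(✓)  101001  110000(✓)  110010(✓)  111000(✓)
size-2^1 implicants → 0101-0  1-0000  11-000  1100-0
Unchecked terms (primes): 000001, 0101-0, 011011, 1-0000, 101001, 11-000, 1100-0
Minterm coverage:
  m1 ⊆ 000001 [E]
  m20 ⊆ 0101-0 [E]
  m27 ⊆ 011011 [E]
  m32 ⊆ 1-0000 [E]
  m41 ⊆ 101001 [E]
  m48 ⊆ 1-0000,11-000,1100-0
  m50 ⊆ 1100-0 [E]
  m56 ⊆ 11-000 [E]
E = {000001, 0101-0, 011011, 1-0000, 101001, 11-000, 1100-0}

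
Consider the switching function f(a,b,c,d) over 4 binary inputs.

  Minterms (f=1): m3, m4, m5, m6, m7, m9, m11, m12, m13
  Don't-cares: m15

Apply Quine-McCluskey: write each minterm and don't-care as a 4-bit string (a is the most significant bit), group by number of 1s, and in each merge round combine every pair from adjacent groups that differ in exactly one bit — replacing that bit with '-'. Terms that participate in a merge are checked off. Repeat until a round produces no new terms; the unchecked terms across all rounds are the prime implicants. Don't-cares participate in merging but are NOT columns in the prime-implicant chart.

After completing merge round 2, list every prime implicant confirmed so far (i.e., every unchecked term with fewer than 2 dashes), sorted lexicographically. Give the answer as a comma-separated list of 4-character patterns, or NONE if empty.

Round 0: 0011✓ 0100✓ 0101✓ 0110✓ 0111✓ 1001✓ 1011✓ 1100✓ 1101✓ 1111✓
Round 1: -011✓ -100✓ -101✓ -111✓ 0-11✓ 01-0✓ 01-1✓ 010-✓ 011-✓ 1-01✓ 1-11✓ 10-1✓ 11-1✓ 110-✓
Round 2: --11 -1-1 -10- 01-- 1--1
PIs = {--11, -1-1, -10-, 01--, 1--1}

NONE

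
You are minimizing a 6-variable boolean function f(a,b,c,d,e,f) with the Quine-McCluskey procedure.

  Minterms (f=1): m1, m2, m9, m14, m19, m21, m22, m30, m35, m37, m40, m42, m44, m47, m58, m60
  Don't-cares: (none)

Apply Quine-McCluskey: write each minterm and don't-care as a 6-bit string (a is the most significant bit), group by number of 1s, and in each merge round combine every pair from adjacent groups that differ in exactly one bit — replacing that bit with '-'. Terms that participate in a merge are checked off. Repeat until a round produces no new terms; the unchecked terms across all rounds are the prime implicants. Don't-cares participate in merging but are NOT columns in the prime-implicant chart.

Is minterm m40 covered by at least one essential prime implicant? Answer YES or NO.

size-2^0 implicants → 000001(✓)  000010  001001(✓)  001110(✓)  010011  010101  010110(✓)  011110(✓)  100011  100101  101000(✓)  101010(✓)  101100(✓)  101111  111010(✓)  111100(✓)
size-2^1 implicants → 0-1110  00-001  01-110  1-1010  1-1100  101-00  1010-0
Unchecked terms (primes): 0-1110, 00-001, 000010, 01-110, 010011, 010101, 1-1010, 1-1100, 100011, 100101, 101-00, 1010-0, 101111
Minterm coverage:
  m1 ⊆ 00-001 [E]
  m2 ⊆ 000010 [E]
  m9 ⊆ 00-001 [E]
  m14 ⊆ 0-1110 [E]
  m19 ⊆ 010011 [E]
  m21 ⊆ 010101 [E]
  m22 ⊆ 01-110 [E]
  m30 ⊆ 0-1110,01-110
  m35 ⊆ 100011 [E]
  m37 ⊆ 100101 [E]
  m40 ⊆ 101-00,1010-0
  m42 ⊆ 1-1010,1010-0
  m44 ⊆ 1-1100,101-00
  m47 ⊆ 101111 [E]
  m58 ⊆ 1-1010 [E]
  m60 ⊆ 1-1100 [E]
E = {0-1110, 00-001, 000010, 01-110, 010011, 010101, 1-1010, 1-1100, 100011, 100101, 101111}

NO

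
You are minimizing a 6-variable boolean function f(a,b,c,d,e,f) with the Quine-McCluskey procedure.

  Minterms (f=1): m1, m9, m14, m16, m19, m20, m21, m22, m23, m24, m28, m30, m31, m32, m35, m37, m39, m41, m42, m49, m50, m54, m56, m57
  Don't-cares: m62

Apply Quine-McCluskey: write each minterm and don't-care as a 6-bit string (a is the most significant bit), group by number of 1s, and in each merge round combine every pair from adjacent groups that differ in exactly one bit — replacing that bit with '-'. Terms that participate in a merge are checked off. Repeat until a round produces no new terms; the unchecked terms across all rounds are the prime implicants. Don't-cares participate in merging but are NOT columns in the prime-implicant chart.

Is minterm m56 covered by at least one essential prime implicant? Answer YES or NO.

Round 0: 000001✓ 001001✓ 001110✓ 010000✓ 010011✓ 010100✓ 010101✓ 010110✓ 010111✓ 011000✓ 011100✓ 011110✓ 011111✓ 100000 100011✓ 100101✓ 100111✓ 101001✓ 101010 110001✓ 110010✓ 110110✓ 111000✓ 111001✓ 111110✓
Round 1: -01001 -10110✓ -11000 -11110✓ 0-1110 00-001 01-000✓ 01-100✓ 01-110✓ 01-111✓ 010-00✓ 010-11 0101-0✓ 0101-1✓ 01010-✓ 01011-✓ 011-00✓ 0111-0✓ 01111-✓ 1-1001 100-11 1001-1 11-001 11-110✓ 110-10 11100-
Round 2: -1-110 01--00 01-1-0 01-11- 0101--
PIs = {-01001, -1-110, -11000, 0-1110, 00-001, 01--00, 01-1-0, 01-11-, 010-11, 0101--, 1-1001, 100-11, 100000, 1001-1, 101010, 11-001, 110-10, 11100-}
Coverage chart:
  m1: 00-001 ←essential
  m9: -01001,00-001
  m14: 0-1110 ←essential
  m16: 01--00 ←essential
  m19: 010-11 ←essential
  m20: 01--00,01-1-0,0101--
  m21: 0101-- ←essential
  m22: -1-110,01-1-0,01-11-,0101--
  m23: 01-11-,010-11,0101--
  m24: -11000,01--00
  m28: 01--00,01-1-0
  m30: -1-110,0-1110,01-1-0,01-11-
  m31: 01-11- ←essential
  m32: 100000 ←essential
  m35: 100-11 ←essential
  m37: 1001-1 ←essential
  m39: 100-11,1001-1
  m41: -01001,1-1001
  m42: 101010 ←essential
  m49: 11-001 ←essential
  m50: 110-10 ←essential
  m54: -1-110,110-10
  m56: -11000,11100-
  m57: 1-1001,11-001,11100-
Essential: 0-1110, 00-001, 01--00, 01-11-, 010-11, 0101--, 100-11, 100000, 1001-1, 101010, 11-001, 110-10

NO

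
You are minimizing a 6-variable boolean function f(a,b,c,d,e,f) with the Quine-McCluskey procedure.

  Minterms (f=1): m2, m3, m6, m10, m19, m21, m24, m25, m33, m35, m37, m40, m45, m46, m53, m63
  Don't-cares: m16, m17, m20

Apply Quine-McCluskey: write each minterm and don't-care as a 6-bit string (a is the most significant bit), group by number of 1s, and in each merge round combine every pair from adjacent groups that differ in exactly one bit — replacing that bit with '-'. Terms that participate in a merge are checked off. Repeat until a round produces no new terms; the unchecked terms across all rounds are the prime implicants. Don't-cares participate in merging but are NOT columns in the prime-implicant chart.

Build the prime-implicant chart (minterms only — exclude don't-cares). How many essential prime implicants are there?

[col 0] 000010*, 000011*, 000110*, 001010*, 010000*, 010001*, 010011*, 010100*, 010101*, 011000*, 011001*, 100001*, 100011*, 100101*, 101000, 101101*, 101110, 110101*, 111111
[col 1] -00011, -10101, 0-0011, 00-010, 000-10, 00001-, 01-000*, 01-001*, 010-00*, 010-01*, 0100-1, 01000-*, 01010-*, 01100-*, 1-0101, 10-101, 100-01, 1000-1
[col 2] 01-00-, 010-0-
Prime implicants: -00011, -10101, 0-0011, 00-010, 000-10, 00001-, 01-00-, 010-0-, 0100-1, 1-0101, 10-101, 100-01, 1000-1, 101000, 101110, 111111
PI chart (minterm → PIs covering it):
  2 | 00-010,000-10,00001-
  3 | -00011,0-0011,00001-
  6 | 000-10  (sole → essential)
  10 | 00-010  (sole → essential)
  19 | 0-0011,0100-1
  21 | -10101,010-0-
  24 | 01-00-  (sole → essential)
  25 | 01-00-  (sole → essential)
  33 | 100-01,1000-1
  35 | -00011,1000-1
  37 | 1-0101,10-101,100-01
  40 | 101000  (sole → essential)
  45 | 10-101  (sole → essential)
  46 | 101110  (sole → essential)
  53 | -10101,1-0101
  63 | 111111  (sole → essential)
Essential prime implicants: 00-010, 000-10, 01-00-, 10-101, 101000, 101110, 111111

7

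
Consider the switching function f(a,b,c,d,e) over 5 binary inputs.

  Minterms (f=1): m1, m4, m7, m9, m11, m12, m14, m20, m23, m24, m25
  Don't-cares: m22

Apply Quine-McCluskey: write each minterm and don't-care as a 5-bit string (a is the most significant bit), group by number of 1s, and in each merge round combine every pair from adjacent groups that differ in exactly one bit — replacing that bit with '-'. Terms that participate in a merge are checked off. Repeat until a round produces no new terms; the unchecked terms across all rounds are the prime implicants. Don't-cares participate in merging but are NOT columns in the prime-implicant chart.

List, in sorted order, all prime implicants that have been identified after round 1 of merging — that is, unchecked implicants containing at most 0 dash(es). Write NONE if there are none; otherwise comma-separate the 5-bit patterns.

[col 0] 00001*, 00100*, 00111*, 01001*, 01011*, 01100*, 01110*, 10100*, 10110*, 10111*, 11000*, 11001*
[col 1] -0100, -0111, -1001, 0-001, 0-100, 010-1, 011-0, 101-0, 1011-, 1100-
Prime implicants: -0100, -0111, -1001, 0-001, 0-100, 010-1, 011-0, 101-0, 1011-, 1100-

NONE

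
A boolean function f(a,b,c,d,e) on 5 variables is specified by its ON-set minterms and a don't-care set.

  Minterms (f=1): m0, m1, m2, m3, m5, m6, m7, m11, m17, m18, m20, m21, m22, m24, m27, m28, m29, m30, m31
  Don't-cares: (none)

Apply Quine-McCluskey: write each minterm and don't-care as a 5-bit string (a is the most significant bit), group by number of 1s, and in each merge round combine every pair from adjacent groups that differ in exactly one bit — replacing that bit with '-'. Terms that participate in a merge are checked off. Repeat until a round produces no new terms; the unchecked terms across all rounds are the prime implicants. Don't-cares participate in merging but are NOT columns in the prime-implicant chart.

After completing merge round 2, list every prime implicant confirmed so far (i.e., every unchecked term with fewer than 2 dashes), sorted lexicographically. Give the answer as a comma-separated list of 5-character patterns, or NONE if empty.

-1011, 0-011, 11-00, 11-11

Round 0: 00000✓ 00001✓ 00010✓ 00011✓ 00101✓ 00110✓ 00111✓ 01011✓ 10001✓ 10010✓ 10100✓ 10101✓ 10110✓ 11000✓ 11011✓ 11100✓ 11101✓ 11110✓ 11111✓
Round 1: -0001✓ -0010✓ -0101✓ -0110✓ -1011 0-011 00-01✓ 00-10✓ 00-11✓ 000-0✓ 000-1✓ 0000-✓ 0001-✓ 001-1✓ 0011-✓ 1-100✓ 1-101✓ 1-110✓ 10-01✓ 10-10✓ 101-0✓ 1010-✓ 11-00 11-11 111-0✓ 111-1✓ 1110-✓ 1111-✓
Round 2: -0-01 -0-10 00--1 00-1- 000-- 1-1-0 1-10- 111--
PIs = {-0-01, -0-10, -1011, 0-011, 00--1, 00-1-, 000--, 1-1-0, 1-10-, 11-00, 11-11, 111--}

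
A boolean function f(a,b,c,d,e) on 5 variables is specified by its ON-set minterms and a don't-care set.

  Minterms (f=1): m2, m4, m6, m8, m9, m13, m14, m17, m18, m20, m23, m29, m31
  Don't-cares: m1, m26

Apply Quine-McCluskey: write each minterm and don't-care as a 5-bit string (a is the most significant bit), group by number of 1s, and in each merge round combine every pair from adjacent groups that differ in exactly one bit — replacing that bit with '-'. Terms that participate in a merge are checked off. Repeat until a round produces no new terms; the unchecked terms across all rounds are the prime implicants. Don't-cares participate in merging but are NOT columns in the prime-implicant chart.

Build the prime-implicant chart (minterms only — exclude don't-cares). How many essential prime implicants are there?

size-2^0 implicants → 00001(✓)  00010(✓)  00100(✓)  00110(✓)  01000(✓)  01001(✓)  01101(✓)  01110(✓)  10001(✓)  10010(✓)  10100(✓)  10111(✓)  11010(✓)  11101(✓)  11111(✓)
size-2^1 implicants → -0001  -0010  -0100  -1101  0-001  0-110  00-10  001-0  01-01  0100-  1-010  1-111  111-1
Unchecked terms (primes): -0001, -0010, -0100, -1101, 0-001, 0-110, 00-10, 001-0, 01-01, 0100-, 1-010, 1-111, 111-1
Minterm coverage:
  m2 ⊆ -0010,00-10
  m4 ⊆ -0100,001-0
  m6 ⊆ 0-110,00-10,001-0
  m8 ⊆ 0100- [E]
  m9 ⊆ 0-001,01-01,0100-
  m13 ⊆ -1101,01-01
  m14 ⊆ 0-110 [E]
  m17 ⊆ -0001 [E]
  m18 ⊆ -0010,1-010
  m20 ⊆ -0100 [E]
  m23 ⊆ 1-111 [E]
  m29 ⊆ -1101,111-1
  m31 ⊆ 1-111,111-1
E = {-0001, -0100, 0-110, 0100-, 1-111}

5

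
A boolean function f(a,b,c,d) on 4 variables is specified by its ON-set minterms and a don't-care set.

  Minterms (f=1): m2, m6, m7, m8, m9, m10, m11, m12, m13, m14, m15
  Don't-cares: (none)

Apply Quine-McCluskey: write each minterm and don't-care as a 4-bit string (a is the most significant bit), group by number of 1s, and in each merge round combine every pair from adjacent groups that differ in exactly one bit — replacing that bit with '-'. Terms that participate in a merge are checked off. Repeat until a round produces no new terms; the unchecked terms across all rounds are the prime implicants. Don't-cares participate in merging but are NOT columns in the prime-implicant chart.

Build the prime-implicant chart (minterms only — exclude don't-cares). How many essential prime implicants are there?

3

Round 0: 0010✓ 0110✓ 0111✓ 1000✓ 1001✓ 1010✓ 1011✓ 1100✓ 1101✓ 1110✓ 1111✓
Round 1: -010✓ -110✓ -111✓ 0-10✓ 011-✓ 1-00✓ 1-01✓ 1-10✓ 1-11✓ 10-0✓ 10-1✓ 100-✓ 101-✓ 11-0✓ 11-1✓ 110-✓ 111-✓
Round 2: --10 -11- 1--0✓ 1--1✓ 1-0-✓ 1-1-✓ 10--✓ 11--✓
Round 3: 1---
PIs = {--10, -11-, 1---}
Coverage chart:
  m2: --10 ←essential
  m6: --10,-11-
  m7: -11- ←essential
  m8: 1--- ←essential
  m9: 1--- ←essential
  m10: --10,1---
  m11: 1--- ←essential
  m12: 1--- ←essential
  m13: 1--- ←essential
  m14: --10,-11-,1---
  m15: -11-,1---
Essential: --10, -11-, 1---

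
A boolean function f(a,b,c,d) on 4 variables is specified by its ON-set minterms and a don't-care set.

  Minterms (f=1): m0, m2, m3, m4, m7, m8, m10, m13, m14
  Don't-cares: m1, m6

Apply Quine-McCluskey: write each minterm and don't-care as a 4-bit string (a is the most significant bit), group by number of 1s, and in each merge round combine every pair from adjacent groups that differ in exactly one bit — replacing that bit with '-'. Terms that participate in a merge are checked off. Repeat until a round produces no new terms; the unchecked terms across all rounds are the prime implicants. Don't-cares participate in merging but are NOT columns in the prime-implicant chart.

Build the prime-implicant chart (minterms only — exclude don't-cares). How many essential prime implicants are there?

5

[col 0] 0000*, 0001*, 0010*, 0011*, 0100*, 0110*, 0111*, 1000*, 1010*, 1101, 1110*
[col 1] -000*, -010*, -110*, 0-00*, 0-10*, 0-11*, 00-0*, 00-1*, 000-*, 001-*, 01-0*, 011-*, 1-10*, 10-0*
[col 2] --10, -0-0, 0--0, 0-1-, 00--
Prime implicants: --10, -0-0, 0--0, 0-1-, 00--, 1101
PI chart (minterm → PIs covering it):
  0 | -0-0,0--0,00--
  2 | --10,-0-0,0--0,0-1-,00--
  3 | 0-1-,00--
  4 | 0--0  (sole → essential)
  7 | 0-1-  (sole → essential)
  8 | -0-0  (sole → essential)
  10 | --10,-0-0
  13 | 1101  (sole → essential)
  14 | --10  (sole → essential)
Essential prime implicants: --10, -0-0, 0--0, 0-1-, 1101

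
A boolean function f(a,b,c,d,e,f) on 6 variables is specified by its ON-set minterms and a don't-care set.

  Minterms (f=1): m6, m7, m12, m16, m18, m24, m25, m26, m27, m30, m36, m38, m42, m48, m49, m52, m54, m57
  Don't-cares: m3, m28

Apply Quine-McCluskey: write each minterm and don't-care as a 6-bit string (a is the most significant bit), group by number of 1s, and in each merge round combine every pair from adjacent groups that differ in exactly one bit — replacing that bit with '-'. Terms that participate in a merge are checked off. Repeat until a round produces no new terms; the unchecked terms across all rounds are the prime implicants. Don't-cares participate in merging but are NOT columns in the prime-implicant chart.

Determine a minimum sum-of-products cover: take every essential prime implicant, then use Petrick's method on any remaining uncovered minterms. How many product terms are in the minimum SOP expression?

Round 0: 000011✓ 000110✓ 000111✓ 001100✓ 010000✓ 010010✓ 011000✓ 011001✓ 011010✓ 011011✓ 011100✓ 011110✓ 100100✓ 100110✓ 101010 110000✓ 110001✓ 110100✓ 110110✓ 111001✓
Round 1: -00110 -10000 -11001 0-1100 000-11 00011- 01-000✓ 01-010✓ 0100-0✓ 011-00✓ 011-10✓ 0110-0✓ 0110-1✓ 01100-✓ 01101-✓ 0111-0✓ 1-0100✓ 1-0110✓ 1001-0✓ 11-001 110-00 11000- 1101-0✓
Round 2: 01-0-0 011--0 0110-- 1-01-0
PIs = {-00110, -10000, -11001, 0-1100, 000-11, 00011-, 01-0-0, 011--0, 0110--, 1-01-0, 101010, 11-001, 110-00, 11000-}
Coverage chart:
  m6: -00110,00011-
  m7: 000-11,00011-
  m12: 0-1100 ←essential
  m16: -10000,01-0-0
  m18: 01-0-0 ←essential
  m24: 01-0-0,011--0,0110--
  m25: -11001,0110--
  m26: 01-0-0,011--0,0110--
  m27: 0110-- ←essential
  m30: 011--0 ←essential
  m36: 1-01-0 ←essential
  m38: -00110,1-01-0
  m42: 101010 ←essential
  m48: -10000,110-00,11000-
  m49: 11-001,11000-
  m52: 1-01-0,110-00
  m54: 1-01-0 ←essential
  m57: -11001,11-001
Essential: 0-1100, 01-0-0, 011--0, 0110--, 1-01-0, 101010
Petrick residual → -10000, 00011-, 11-001
Min cover (9 terms): bc'd'e'f' + a'cde'f' + a'b'c'de + a'bd'f' + a'bcf' + a'bcd' + ac'df' + ab'cd'ef' + abd'e'f

9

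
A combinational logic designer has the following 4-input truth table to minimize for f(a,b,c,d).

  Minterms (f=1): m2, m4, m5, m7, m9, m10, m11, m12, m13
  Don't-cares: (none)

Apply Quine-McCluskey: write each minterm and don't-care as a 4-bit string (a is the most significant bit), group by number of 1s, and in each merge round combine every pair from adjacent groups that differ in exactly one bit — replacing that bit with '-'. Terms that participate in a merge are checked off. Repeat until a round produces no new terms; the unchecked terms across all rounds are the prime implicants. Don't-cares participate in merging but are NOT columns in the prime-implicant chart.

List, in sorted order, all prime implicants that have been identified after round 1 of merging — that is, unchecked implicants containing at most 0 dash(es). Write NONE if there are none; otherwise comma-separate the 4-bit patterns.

Round 0: 0010✓ 0100✓ 0101✓ 0111✓ 1001✓ 1010✓ 1011✓ 1100✓ 1101✓
Round 1: -010 -100✓ -101✓ 01-1 010-✓ 1-01 10-1 101- 110-✓
Round 2: -10-
PIs = {-010, -10-, 01-1, 1-01, 10-1, 101-}

NONE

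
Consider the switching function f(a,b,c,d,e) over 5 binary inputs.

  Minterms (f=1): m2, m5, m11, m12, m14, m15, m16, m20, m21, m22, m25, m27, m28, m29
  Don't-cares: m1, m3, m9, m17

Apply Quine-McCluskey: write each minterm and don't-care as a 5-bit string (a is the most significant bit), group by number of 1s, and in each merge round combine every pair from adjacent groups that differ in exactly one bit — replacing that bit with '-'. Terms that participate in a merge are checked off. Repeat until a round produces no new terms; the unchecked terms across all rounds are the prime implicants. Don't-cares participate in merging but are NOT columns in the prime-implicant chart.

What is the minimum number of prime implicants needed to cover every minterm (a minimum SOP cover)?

8

[col 0] 00001*, 00010*, 00011*, 00101*, 01001*, 01011*, 01100*, 01110*, 01111*, 10000*, 10001*, 10100*, 10101*, 10110*, 11001*, 11011*, 11100*, 11101*
[col 1] -0001*, -0101*, -1001*, -1011*, -1100, 0-001*, 0-011*, 00-01*, 000-1*, 0001-, 01-11, 010-1*, 011-0, 0111-, 1-001*, 1-100*, 1-101*, 10-00*, 10-01*, 1000-*, 101-0, 1010-*, 11-01*, 110-1*, 1110-*
[col 2] --001, -0-01, -10-1, 0-0-1, 1--01, 1-10-, 10-0-
Prime implicants: --001, -0-01, -10-1, -1100, 0-0-1, 0001-, 01-11, 011-0, 0111-, 1--01, 1-10-, 10-0-, 101-0
PI chart (minterm → PIs covering it):
  2 | 0001-  (sole → essential)
  5 | -0-01  (sole → essential)
  11 | -10-1,0-0-1,01-11
  12 | -1100,011-0
  14 | 011-0,0111-
  15 | 01-11,0111-
  16 | 10-0-  (sole → essential)
  20 | 1-10-,10-0-,101-0
  21 | -0-01,1--01,1-10-,10-0-
  22 | 101-0  (sole → essential)
  25 | --001,-10-1,1--01
  27 | -10-1  (sole → essential)
  28 | -1100,1-10-
  29 | 1--01,1-10-
Essential prime implicants: -0-01, -10-1, 0001-, 10-0-, 101-0
Petrick residual → -1100, 0111-, 1--01
Minimum SOP uses 8 PIs: b'd'e + bc'e + bcd'e' + a'b'c'd + a'bcd + ad'e + ab'd' + ab'ce'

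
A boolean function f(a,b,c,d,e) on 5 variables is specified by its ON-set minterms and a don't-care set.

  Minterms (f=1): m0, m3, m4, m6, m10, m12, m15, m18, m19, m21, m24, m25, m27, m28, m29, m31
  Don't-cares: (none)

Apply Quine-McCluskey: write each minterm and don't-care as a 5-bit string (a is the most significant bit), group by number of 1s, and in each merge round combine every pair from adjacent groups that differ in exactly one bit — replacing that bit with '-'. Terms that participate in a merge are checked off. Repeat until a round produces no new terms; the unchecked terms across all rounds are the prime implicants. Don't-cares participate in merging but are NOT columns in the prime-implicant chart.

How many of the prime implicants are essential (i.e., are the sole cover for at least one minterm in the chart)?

8

[col 0] 00000*, 00011*, 00100*, 00110*, 01010, 01100*, 01111*, 10010*, 10011*, 10101*, 11000*, 11001*, 11011*, 11100*, 11101*, 11111*
[col 1] -0011, -1100, -1111, 0-100, 00-00, 001-0, 1-011, 1-101, 1001-, 11-00*, 11-01*, 11-11*, 110-1*, 1100-*, 111-1*, 1110-*
[col 2] 11--1, 11-0-
Prime implicants: -0011, -1100, -1111, 0-100, 00-00, 001-0, 01010, 1-011, 1-101, 1001-, 11--1, 11-0-
PI chart (minterm → PIs covering it):
  0 | 00-00  (sole → essential)
  3 | -0011  (sole → essential)
  4 | 0-100,00-00,001-0
  6 | 001-0  (sole → essential)
  10 | 01010  (sole → essential)
  12 | -1100,0-100
  15 | -1111  (sole → essential)
  18 | 1001-  (sole → essential)
  19 | -0011,1-011,1001-
  21 | 1-101  (sole → essential)
  24 | 11-0-  (sole → essential)
  25 | 11--1,11-0-
  27 | 1-011,11--1
  28 | -1100,11-0-
  29 | 1-101,11--1,11-0-
  31 | -1111,11--1
Essential prime implicants: -0011, -1111, 00-00, 001-0, 01010, 1-101, 1001-, 11-0-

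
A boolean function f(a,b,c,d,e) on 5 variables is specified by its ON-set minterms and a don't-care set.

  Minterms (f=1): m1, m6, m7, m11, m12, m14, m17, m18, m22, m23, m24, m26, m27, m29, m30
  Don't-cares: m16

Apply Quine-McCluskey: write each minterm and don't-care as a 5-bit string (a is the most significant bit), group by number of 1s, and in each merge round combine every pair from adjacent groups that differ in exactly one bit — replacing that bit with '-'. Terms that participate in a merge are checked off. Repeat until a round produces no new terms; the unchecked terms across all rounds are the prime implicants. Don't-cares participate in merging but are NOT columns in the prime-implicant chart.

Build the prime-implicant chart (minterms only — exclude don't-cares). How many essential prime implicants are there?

6

Round 0: 00001✓ 00110✓ 00111✓ 01011✓ 01100✓ 01110✓ 10000✓ 10001✓ 10010✓ 10110✓ 10111✓ 11000✓ 11010✓ 11011✓ 11101 11110✓
Round 1: -0001 -0110✓ -0111✓ -1011 -1110✓ 0-110✓ 0011-✓ 011-0 1-000✓ 1-010✓ 1-110✓ 10-10✓ 100-0✓ 1000- 1011-✓ 11-10✓ 110-0✓ 1101-
Round 2: --110 -011- 1--10 1-0-0
PIs = {--110, -0001, -011-, -1011, 011-0, 1--10, 1-0-0, 1000-, 1101-, 11101}
Coverage chart:
  m1: -0001 ←essential
  m6: --110,-011-
  m7: -011- ←essential
  m11: -1011 ←essential
  m12: 011-0 ←essential
  m14: --110,011-0
  m17: -0001,1000-
  m18: 1--10,1-0-0
  m22: --110,-011-,1--10
  m23: -011- ←essential
  m24: 1-0-0 ←essential
  m26: 1--10,1-0-0,1101-
  m27: -1011,1101-
  m29: 11101 ←essential
  m30: --110,1--10
Essential: -0001, -011-, -1011, 011-0, 1-0-0, 11101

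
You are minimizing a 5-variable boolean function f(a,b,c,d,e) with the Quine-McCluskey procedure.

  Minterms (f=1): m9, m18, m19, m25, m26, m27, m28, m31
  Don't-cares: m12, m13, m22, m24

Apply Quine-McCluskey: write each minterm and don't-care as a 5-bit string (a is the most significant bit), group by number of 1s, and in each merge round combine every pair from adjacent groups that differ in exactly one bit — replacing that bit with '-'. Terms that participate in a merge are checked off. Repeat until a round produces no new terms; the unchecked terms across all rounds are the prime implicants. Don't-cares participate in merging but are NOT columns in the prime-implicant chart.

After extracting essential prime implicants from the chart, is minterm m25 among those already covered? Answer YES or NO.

NO

[col 0] 01001*, 01100*, 01101*, 10010*, 10011*, 10110*, 11000*, 11001*, 11010*, 11011*, 11100*, 11111*
[col 1] -1001, -1100, 01-01, 0110-, 1-010*, 1-011*, 10-10, 1001-*, 11-00, 11-11, 110-0*, 110-1*, 1100-*, 1101-*
[col 2] 1-01-, 110--
Prime implicants: -1001, -1100, 01-01, 0110-, 1-01-, 10-10, 11-00, 11-11, 110--
PI chart (minterm → PIs covering it):
  9 | -1001,01-01
  18 | 1-01-,10-10
  19 | 1-01-  (sole → essential)
  25 | -1001,110--
  26 | 1-01-,110--
  27 | 1-01-,11-11,110--
  28 | -1100,11-00
  31 | 11-11  (sole → essential)
Essential prime implicants: 1-01-, 11-11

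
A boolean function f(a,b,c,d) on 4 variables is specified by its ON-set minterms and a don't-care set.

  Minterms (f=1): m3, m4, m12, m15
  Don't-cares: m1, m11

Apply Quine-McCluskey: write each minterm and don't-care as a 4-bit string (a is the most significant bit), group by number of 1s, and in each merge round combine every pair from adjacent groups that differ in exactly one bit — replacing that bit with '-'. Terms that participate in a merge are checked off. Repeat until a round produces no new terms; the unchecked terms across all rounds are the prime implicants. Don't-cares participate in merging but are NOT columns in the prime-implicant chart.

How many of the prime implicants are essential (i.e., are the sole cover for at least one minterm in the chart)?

2

size-2^0 implicants → 0001(✓)  0011(✓)  0100(✓)  1011(✓)  1100(✓)  1111(✓)
size-2^1 implicants → -011  -100  00-1  1-11
Unchecked terms (primes): -011, -100, 00-1, 1-11
Minterm coverage:
  m3 ⊆ -011,00-1
  m4 ⊆ -100 [E]
  m12 ⊆ -100 [E]
  m15 ⊆ 1-11 [E]
E = {-100, 1-11}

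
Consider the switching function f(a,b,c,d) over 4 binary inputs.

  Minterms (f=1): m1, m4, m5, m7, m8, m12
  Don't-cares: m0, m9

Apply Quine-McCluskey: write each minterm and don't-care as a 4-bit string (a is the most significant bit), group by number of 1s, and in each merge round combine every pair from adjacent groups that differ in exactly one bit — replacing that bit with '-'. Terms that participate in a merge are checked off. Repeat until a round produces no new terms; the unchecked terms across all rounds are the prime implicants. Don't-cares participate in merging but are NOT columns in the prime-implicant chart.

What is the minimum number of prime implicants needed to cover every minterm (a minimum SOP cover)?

3

Round 0: 0000✓ 0001✓ 0100✓ 0101✓ 0111✓ 1000✓ 1001✓ 1100✓
Round 1: -000✓ -001✓ -100✓ 0-00✓ 0-01✓ 000-✓ 01-1 010-✓ 1-00✓ 100-✓
Round 2: --00 -00- 0-0-
PIs = {--00, -00-, 0-0-, 01-1}
Coverage chart:
  m1: -00-,0-0-
  m4: --00,0-0-
  m5: 0-0-,01-1
  m7: 01-1 ←essential
  m8: --00,-00-
  m12: --00 ←essential
Essential: --00, 01-1
Petrick residual → -00-
Min cover (3 terms): c'd' + b'c' + a'bd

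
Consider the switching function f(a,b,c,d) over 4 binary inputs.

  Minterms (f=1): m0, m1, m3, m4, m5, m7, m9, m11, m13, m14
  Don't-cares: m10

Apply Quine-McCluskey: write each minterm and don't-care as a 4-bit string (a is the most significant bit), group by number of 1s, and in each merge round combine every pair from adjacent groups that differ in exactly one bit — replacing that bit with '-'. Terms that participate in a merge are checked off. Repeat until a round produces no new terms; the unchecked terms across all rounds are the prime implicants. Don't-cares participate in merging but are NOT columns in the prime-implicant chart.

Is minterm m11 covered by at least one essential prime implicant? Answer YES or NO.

NO

[col 0] 0000*, 0001*, 0011*, 0100*, 0101*, 0111*, 1001*, 1010*, 1011*, 1101*, 1110*
[col 1] -001*, -011*, -101*, 0-00*, 0-01*, 0-11*, 00-1*, 000-*, 01-1*, 010-*, 1-01*, 1-10, 10-1*, 101-
[col 2] --01, -0-1, 0--1, 0-0-
Prime implicants: --01, -0-1, 0--1, 0-0-, 1-10, 101-
PI chart (minterm → PIs covering it):
  0 | 0-0-  (sole → essential)
  1 | --01,-0-1,0--1,0-0-
  3 | -0-1,0--1
  4 | 0-0-  (sole → essential)
  5 | --01,0--1,0-0-
  7 | 0--1  (sole → essential)
  9 | --01,-0-1
  11 | -0-1,101-
  13 | --01  (sole → essential)
  14 | 1-10  (sole → essential)
Essential prime implicants: --01, 0--1, 0-0-, 1-10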